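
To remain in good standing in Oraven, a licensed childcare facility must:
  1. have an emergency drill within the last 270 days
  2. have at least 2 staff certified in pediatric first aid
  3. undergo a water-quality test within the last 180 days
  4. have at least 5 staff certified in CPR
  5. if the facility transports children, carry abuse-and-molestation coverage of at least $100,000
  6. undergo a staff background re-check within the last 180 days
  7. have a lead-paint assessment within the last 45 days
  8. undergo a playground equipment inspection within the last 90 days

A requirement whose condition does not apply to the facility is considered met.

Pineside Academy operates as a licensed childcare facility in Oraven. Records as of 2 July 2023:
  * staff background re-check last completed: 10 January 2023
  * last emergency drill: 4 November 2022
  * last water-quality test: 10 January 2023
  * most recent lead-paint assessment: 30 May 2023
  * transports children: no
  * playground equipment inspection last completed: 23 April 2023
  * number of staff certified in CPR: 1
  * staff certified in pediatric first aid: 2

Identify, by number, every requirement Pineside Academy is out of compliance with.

4

1. emergency drill 240 days ago vs limit 270 → met
2. staff certified in pediatric first aid 2 ≥ 2 → met
3. water-quality test 173 days ago vs limit 180 → met
4. staff certified in CPR 1 < 5 → not met
5. condition 'transports children' does not hold → requirement n/a → met
6. staff background re-check 173 days ago vs limit 180 → met
7. lead-paint assessment 33 days ago vs limit 45 → met
8. playground equipment inspection 70 days ago vs limit 90 → met
Not met: 4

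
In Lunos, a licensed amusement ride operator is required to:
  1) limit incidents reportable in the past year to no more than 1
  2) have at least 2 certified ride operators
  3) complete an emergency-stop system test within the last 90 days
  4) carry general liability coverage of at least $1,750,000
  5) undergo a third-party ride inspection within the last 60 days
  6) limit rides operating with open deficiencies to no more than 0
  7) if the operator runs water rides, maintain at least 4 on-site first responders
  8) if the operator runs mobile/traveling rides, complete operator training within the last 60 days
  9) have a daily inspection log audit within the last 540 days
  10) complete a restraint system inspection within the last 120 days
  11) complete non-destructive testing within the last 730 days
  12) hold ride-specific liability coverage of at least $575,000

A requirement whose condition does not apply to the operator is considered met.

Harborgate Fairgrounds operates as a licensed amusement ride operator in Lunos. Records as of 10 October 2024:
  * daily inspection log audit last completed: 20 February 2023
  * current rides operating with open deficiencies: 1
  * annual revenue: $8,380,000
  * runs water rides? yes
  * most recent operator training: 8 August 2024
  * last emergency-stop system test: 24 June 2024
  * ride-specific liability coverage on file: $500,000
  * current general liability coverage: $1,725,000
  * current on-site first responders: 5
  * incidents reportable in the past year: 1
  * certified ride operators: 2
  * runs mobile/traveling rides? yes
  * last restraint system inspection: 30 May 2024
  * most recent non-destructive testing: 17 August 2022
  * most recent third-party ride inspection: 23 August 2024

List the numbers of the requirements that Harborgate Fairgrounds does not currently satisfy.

3, 4, 6, 8, 9, 10, 11, 12

1. incidents reportable in the past year 1 ≤ 1 → met
2. certified ride operators 2 ≥ 2 → met
3. emergency-stop system test 108 days ago vs limit 90 → not met
4. general liability coverage $1,725,000 < $1,750,000 → not met
5. third-party ride inspection 48 days ago vs limit 60 → met
6. rides operating with open deficiencies 1 > 0 → not met
7. condition 'runs water rides' holds; on-site first responders 5 ≥ 4 → met
8. condition 'runs mobile/traveling rides' holds; operator training 63 days ago vs limit 60 → not met
9. daily inspection log audit 598 days ago vs limit 540 → not met
10. restraint system inspection 133 days ago vs limit 120 → not met
11. non-destructive testing 785 days ago vs limit 730 → not met
12. ride-specific liability coverage $500,000 < $575,000 → not met
Not met: 3, 4, 6, 8, 9, 10, 11, 12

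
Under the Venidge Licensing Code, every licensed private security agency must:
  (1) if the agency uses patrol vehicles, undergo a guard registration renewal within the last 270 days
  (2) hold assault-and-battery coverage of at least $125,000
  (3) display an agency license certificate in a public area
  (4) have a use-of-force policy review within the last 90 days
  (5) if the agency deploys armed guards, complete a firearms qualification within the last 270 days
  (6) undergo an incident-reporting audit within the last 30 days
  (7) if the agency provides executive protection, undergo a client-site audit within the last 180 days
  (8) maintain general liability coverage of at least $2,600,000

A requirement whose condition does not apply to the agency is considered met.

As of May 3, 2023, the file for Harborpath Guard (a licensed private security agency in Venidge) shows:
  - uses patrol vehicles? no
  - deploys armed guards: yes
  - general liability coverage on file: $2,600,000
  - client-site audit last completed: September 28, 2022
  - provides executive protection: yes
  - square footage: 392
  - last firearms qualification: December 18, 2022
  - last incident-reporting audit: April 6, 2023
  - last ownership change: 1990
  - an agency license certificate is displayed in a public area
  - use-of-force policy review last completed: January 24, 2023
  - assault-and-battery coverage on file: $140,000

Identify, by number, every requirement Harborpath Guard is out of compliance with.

1. condition 'uses patrol vehicles' does not hold → requirement n/a → met
2. assault-and-battery coverage $140,000 ≥ $125,000 → met
3. agency license certificate present → met
4. use-of-force policy review 99 days ago vs limit 90 → not met
5. condition 'deploys armed guards' holds; firearms qualification 136 days ago vs limit 270 → met
6. incident-reporting audit 27 days ago vs limit 30 → met
7. condition 'provides executive protection' holds; client-site audit 217 days ago vs limit 180 → not met
8. general liability coverage $2,600,000 ≥ $2,600,000 → met
Not met: 4, 7

4, 7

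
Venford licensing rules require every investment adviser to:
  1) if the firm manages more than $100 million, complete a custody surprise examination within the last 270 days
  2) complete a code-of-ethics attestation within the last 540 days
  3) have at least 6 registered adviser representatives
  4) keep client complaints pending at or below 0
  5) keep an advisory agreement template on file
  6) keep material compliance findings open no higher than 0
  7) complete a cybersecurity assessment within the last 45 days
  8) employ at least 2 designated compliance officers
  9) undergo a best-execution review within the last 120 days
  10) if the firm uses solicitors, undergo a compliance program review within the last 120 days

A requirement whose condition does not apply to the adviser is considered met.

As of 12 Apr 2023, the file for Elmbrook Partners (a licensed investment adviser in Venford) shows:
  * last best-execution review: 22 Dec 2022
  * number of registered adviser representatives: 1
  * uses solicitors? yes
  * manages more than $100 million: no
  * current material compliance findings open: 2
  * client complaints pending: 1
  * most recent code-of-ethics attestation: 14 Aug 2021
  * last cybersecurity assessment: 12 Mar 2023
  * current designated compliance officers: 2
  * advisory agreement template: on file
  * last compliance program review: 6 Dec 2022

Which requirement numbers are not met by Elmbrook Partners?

2, 3, 4, 6, 10

1. condition 'manages more than $100 million' does not hold → requirement n/a → met
2. code-of-ethics attestation 606 days ago vs limit 540 → not met
3. registered adviser representatives 1 < 6 → not met
4. client complaints pending 1 > 0 → not met
5. advisory agreement template present → met
6. material compliance findings open 2 > 0 → not met
7. cybersecurity assessment 31 days ago vs limit 45 → met
8. designated compliance officers 2 ≥ 2 → met
9. best-execution review 111 days ago vs limit 120 → met
10. condition 'uses solicitors' holds; compliance program review 127 days ago vs limit 120 → not met
Not met: 2, 3, 4, 6, 10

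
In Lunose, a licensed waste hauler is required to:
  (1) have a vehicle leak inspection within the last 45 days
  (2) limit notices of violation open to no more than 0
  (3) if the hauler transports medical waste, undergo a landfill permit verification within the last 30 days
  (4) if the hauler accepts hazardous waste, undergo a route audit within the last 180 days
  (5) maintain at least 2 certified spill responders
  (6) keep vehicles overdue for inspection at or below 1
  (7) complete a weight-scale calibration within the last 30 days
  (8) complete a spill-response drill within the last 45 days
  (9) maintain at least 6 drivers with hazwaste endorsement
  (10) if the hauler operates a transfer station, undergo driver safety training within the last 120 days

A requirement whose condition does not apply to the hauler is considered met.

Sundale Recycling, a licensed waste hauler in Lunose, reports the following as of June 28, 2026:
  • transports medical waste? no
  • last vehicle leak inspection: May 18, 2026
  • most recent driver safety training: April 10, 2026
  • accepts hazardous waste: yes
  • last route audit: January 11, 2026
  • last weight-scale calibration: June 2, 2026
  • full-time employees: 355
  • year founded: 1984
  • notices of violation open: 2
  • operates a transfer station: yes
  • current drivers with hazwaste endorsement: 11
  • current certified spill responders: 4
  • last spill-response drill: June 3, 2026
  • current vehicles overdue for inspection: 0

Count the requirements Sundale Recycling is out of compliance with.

1

1. vehicle leak inspection 41 days ago vs limit 45 → met
2. notices of violation open 2 > 0 → not met
3. condition 'transports medical waste' does not hold → requirement n/a → met
4. condition 'accepts hazardous waste' holds; route audit 168 days ago vs limit 180 → met
5. certified spill responders 4 ≥ 2 → met
6. vehicles overdue for inspection 0 ≤ 1 → met
7. weight-scale calibration 26 days ago vs limit 30 → met
8. spill-response drill 25 days ago vs limit 45 → met
9. drivers with hazwaste endorsement 11 ≥ 6 → met
10. condition 'operates a transfer station' holds; driver safety training 79 days ago vs limit 120 → met
Not met: 1 of 10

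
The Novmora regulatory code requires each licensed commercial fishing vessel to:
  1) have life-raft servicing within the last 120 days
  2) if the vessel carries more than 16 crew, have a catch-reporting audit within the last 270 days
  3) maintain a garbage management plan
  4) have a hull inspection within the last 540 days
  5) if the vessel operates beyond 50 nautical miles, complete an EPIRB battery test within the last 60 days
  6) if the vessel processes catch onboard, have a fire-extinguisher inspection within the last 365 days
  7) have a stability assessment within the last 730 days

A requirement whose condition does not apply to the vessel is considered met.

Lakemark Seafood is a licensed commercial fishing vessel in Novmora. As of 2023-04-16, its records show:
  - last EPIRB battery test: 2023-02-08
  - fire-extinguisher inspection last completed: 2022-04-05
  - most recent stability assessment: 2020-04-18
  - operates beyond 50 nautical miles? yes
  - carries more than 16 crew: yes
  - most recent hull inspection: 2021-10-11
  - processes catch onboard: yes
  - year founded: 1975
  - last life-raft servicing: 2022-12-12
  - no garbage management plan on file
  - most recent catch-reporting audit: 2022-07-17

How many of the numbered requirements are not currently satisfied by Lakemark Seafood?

7

1. life-raft servicing 125 days ago vs limit 120 → not met
2. condition 'carries more than 16 crew' holds; catch-reporting audit 273 days ago vs limit 270 → not met
3. garbage management plan absent → not met
4. hull inspection 552 days ago vs limit 540 → not met
5. condition 'operates beyond 50 nautical miles' holds; EPIRB battery test 67 days ago vs limit 60 → not met
6. condition 'processes catch onboard' holds; fire-extinguisher inspection 376 days ago vs limit 365 → not met
7. stability assessment 1093 days ago vs limit 730 → not met
Not met: 7 of 7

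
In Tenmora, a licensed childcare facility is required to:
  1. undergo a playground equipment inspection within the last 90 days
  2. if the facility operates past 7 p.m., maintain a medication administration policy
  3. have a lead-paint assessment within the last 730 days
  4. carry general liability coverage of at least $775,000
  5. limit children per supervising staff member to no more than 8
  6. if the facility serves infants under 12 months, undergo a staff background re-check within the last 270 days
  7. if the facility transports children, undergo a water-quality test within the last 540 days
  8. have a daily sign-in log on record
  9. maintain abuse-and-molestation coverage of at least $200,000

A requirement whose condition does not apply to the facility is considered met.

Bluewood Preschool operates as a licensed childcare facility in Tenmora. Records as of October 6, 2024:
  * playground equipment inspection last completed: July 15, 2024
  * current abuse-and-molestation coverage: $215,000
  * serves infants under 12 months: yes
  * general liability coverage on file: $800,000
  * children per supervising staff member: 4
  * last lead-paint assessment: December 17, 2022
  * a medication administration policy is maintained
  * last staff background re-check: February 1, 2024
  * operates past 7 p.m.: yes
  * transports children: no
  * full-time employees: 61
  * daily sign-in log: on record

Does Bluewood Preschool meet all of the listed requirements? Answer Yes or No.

1. playground equipment inspection 83 days ago vs limit 90 → met
2. condition 'operates past 7 p.m.' holds; medication administration policy present → met
3. lead-paint assessment 659 days ago vs limit 730 → met
4. general liability coverage $800,000 ≥ $775,000 → met
5. children per supervising staff member 4 ≤ 8 → met
6. condition 'serves infants under 12 months' holds; staff background re-check 248 days ago vs limit 270 → met
7. condition 'transports children' does not hold → requirement n/a → met
8. daily sign-in log present → met
9. abuse-and-molestation coverage $215,000 ≥ $200,000 → met
All met.

Yes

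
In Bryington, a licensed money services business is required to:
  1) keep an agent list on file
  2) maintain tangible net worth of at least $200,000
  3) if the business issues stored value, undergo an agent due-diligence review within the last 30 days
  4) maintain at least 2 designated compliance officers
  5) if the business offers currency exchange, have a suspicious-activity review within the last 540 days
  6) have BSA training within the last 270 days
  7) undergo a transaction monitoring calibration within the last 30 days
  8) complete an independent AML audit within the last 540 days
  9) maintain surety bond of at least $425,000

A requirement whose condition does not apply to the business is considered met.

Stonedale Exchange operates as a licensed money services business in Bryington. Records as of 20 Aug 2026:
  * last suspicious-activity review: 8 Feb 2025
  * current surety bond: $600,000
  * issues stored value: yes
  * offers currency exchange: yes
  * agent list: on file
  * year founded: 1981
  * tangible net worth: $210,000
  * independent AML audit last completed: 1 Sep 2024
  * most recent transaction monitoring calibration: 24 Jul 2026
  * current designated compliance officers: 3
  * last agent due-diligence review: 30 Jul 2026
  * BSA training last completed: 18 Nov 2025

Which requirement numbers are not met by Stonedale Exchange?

5, 6, 8

1. agent list present → met
2. tangible net worth $210,000 ≥ $200,000 → met
3. condition 'issues stored value' holds; agent due-diligence review 21 days ago vs limit 30 → met
4. designated compliance officers 3 ≥ 2 → met
5. condition 'offers currency exchange' holds; suspicious-activity review 558 days ago vs limit 540 → not met
6. BSA training 275 days ago vs limit 270 → not met
7. transaction monitoring calibration 27 days ago vs limit 30 → met
8. independent AML audit 718 days ago vs limit 540 → not met
9. surety bond $600,000 ≥ $425,000 → met
Not met: 5, 6, 8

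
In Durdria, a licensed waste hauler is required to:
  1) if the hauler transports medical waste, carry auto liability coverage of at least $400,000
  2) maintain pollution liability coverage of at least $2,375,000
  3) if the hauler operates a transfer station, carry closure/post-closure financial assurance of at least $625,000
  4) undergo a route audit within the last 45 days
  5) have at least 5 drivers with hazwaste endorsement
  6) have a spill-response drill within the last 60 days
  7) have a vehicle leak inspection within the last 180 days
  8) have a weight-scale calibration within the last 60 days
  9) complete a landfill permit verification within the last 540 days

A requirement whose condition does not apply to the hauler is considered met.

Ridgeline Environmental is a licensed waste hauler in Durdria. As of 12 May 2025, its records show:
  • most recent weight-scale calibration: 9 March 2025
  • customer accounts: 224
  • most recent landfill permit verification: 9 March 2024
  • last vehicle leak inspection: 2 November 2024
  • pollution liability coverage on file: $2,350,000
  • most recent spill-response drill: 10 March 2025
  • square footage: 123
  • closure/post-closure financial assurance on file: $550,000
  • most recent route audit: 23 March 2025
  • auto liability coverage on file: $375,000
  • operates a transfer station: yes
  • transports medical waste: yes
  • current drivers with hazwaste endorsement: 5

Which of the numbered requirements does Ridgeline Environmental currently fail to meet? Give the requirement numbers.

1, 2, 3, 4, 6, 7, 8

1. condition 'transports medical waste' holds; auto liability coverage $375,000 < $400,000 → not met
2. pollution liability coverage $2,350,000 < $2,375,000 → not met
3. condition 'operates a transfer station' holds; closure/post-closure financial assurance $550,000 < $625,000 → not met
4. route audit 50 days ago vs limit 45 → not met
5. drivers with hazwaste endorsement 5 ≥ 5 → met
6. spill-response drill 63 days ago vs limit 60 → not met
7. vehicle leak inspection 191 days ago vs limit 180 → not met
8. weight-scale calibration 64 days ago vs limit 60 → not met
9. landfill permit verification 429 days ago vs limit 540 → met
Not met: 1, 2, 3, 4, 6, 7, 8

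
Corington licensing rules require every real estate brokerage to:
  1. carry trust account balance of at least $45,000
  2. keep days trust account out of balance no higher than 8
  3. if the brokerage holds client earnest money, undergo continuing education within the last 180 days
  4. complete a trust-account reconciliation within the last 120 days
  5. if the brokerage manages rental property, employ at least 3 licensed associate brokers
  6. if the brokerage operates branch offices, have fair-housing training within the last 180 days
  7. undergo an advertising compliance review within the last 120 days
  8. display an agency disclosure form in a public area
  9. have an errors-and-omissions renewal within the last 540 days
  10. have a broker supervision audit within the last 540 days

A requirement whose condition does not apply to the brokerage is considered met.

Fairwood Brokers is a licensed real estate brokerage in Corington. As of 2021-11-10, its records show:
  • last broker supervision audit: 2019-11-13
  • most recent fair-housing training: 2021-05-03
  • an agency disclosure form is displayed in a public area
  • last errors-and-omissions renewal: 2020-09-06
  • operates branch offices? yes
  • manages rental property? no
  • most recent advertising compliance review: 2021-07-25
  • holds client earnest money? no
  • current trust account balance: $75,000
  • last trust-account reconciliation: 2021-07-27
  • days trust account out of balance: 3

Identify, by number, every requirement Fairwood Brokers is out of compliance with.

6, 10

1. trust account balance $75,000 ≥ $45,000 → met
2. days trust account out of balance 3 ≤ 8 → met
3. condition 'holds client earnest money' does not hold → requirement n/a → met
4. trust-account reconciliation 106 days ago vs limit 120 → met
5. condition 'manages rental property' does not hold → requirement n/a → met
6. condition 'operates branch offices' holds; fair-housing training 191 days ago vs limit 180 → not met
7. advertising compliance review 108 days ago vs limit 120 → met
8. agency disclosure form present → met
9. errors-and-omissions renewal 430 days ago vs limit 540 → met
10. broker supervision audit 728 days ago vs limit 540 → not met
Not met: 6, 10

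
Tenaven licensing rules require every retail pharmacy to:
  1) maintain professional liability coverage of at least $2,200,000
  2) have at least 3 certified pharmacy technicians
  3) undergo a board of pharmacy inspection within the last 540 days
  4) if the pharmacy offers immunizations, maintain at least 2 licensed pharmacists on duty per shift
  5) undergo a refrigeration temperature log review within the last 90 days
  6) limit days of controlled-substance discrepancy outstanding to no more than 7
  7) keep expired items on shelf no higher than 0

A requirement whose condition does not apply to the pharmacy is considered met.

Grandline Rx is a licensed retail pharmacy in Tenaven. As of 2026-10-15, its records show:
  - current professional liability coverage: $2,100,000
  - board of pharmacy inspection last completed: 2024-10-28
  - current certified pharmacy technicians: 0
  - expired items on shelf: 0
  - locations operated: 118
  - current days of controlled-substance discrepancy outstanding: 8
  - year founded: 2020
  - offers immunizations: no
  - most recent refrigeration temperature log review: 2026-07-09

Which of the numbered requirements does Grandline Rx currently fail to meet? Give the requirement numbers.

1. professional liability coverage $2,100,000 < $2,200,000 → not met
2. certified pharmacy technicians 0 < 3 → not met
3. board of pharmacy inspection 717 days ago vs limit 540 → not met
4. condition 'offers immunizations' does not hold → requirement n/a → met
5. refrigeration temperature log review 98 days ago vs limit 90 → not met
6. days of controlled-substance discrepancy outstanding 8 > 7 → not met
7. expired items on shelf 0 ≤ 0 → met
Not met: 1, 2, 3, 5, 6

1, 2, 3, 5, 6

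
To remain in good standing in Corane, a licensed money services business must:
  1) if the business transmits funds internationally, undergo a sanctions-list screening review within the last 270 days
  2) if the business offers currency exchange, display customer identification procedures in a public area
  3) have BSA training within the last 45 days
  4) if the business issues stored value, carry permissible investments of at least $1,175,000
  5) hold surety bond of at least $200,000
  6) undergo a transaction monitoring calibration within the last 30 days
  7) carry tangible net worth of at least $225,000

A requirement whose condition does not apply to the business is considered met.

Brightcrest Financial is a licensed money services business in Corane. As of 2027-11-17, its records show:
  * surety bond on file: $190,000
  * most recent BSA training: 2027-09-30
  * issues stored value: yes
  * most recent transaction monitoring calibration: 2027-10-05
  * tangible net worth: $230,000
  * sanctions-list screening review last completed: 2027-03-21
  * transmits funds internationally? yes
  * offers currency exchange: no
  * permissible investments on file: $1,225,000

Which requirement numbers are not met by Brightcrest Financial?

3, 5, 6

1. condition 'transmits funds internationally' holds; sanctions-list screening review 241 days ago vs limit 270 → met
2. condition 'offers currency exchange' does not hold → requirement n/a → met
3. BSA training 48 days ago vs limit 45 → not met
4. condition 'issues stored value' holds; permissible investments $1,225,000 ≥ $1,175,000 → met
5. surety bond $190,000 < $200,000 → not met
6. transaction monitoring calibration 43 days ago vs limit 30 → not met
7. tangible net worth $230,000 ≥ $225,000 → met
Not met: 3, 5, 6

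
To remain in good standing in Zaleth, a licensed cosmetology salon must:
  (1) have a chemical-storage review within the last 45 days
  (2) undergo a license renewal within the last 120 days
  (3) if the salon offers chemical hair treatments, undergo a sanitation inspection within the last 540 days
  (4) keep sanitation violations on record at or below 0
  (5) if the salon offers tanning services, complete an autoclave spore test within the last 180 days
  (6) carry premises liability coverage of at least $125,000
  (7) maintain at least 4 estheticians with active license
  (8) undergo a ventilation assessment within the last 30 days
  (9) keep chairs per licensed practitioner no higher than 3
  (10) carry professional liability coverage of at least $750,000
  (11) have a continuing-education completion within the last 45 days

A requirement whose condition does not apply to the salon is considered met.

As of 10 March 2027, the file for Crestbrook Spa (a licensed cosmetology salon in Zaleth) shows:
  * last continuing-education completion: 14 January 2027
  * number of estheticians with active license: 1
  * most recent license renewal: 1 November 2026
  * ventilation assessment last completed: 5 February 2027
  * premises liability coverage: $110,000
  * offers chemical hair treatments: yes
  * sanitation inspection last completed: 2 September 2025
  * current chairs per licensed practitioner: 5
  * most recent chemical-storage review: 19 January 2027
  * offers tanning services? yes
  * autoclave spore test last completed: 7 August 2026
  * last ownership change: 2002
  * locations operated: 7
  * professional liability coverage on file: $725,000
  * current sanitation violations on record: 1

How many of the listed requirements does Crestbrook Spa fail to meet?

11

1. chemical-storage review 50 days ago vs limit 45 → not met
2. license renewal 129 days ago vs limit 120 → not met
3. condition 'offers chemical hair treatments' holds; sanitation inspection 554 days ago vs limit 540 → not met
4. sanitation violations on record 1 > 0 → not met
5. condition 'offers tanning services' holds; autoclave spore test 215 days ago vs limit 180 → not met
6. premises liability coverage $110,000 < $125,000 → not met
7. estheticians with active license 1 < 4 → not met
8. ventilation assessment 33 days ago vs limit 30 → not met
9. chairs per licensed practitioner 5 > 3 → not met
10. professional liability coverage $725,000 < $750,000 → not met
11. continuing-education completion 55 days ago vs limit 45 → not met
Not met: 11 of 11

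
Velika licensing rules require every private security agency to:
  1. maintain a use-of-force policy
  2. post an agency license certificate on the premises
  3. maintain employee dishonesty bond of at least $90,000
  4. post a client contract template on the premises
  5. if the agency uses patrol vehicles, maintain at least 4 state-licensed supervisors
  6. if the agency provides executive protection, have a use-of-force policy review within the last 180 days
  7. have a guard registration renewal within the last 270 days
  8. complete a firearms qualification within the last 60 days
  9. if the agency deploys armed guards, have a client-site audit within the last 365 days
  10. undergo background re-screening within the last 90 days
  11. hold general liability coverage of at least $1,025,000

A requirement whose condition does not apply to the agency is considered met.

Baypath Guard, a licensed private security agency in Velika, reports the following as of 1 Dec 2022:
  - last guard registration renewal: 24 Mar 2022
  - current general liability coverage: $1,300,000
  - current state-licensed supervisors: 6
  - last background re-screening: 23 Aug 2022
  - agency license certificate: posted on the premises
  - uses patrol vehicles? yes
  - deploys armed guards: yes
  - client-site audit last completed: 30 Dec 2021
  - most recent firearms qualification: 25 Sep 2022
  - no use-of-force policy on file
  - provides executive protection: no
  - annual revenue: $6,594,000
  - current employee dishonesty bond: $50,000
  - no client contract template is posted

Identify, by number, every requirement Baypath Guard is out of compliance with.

1, 3, 4, 8, 10

1. use-of-force policy absent → not met
2. agency license certificate present → met
3. employee dishonesty bond $50,000 < $90,000 → not met
4. client contract template absent → not met
5. condition 'uses patrol vehicles' holds; state-licensed supervisors 6 ≥ 4 → met
6. condition 'provides executive protection' does not hold → requirement n/a → met
7. guard registration renewal 252 days ago vs limit 270 → met
8. firearms qualification 67 days ago vs limit 60 → not met
9. condition 'deploys armed guards' holds; client-site audit 336 days ago vs limit 365 → met
10. background re-screening 100 days ago vs limit 90 → not met
11. general liability coverage $1,300,000 ≥ $1,025,000 → met
Not met: 1, 3, 4, 8, 10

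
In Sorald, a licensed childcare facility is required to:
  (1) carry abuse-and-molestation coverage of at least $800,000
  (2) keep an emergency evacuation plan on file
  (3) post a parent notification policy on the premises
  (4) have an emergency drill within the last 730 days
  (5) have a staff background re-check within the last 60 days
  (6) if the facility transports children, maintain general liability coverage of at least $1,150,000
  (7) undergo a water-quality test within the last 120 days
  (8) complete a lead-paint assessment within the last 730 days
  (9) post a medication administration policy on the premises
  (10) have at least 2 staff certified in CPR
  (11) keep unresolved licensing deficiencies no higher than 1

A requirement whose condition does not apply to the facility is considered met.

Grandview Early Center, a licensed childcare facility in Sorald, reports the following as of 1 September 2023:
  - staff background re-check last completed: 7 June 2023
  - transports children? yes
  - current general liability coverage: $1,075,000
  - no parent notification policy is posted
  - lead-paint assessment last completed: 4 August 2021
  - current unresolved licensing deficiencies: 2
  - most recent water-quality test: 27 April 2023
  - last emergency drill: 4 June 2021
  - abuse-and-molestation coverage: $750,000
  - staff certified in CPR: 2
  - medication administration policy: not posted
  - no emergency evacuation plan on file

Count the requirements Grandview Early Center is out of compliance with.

1. abuse-and-molestation coverage $750,000 < $800,000 → not met
2. emergency evacuation plan absent → not met
3. parent notification policy absent → not met
4. emergency drill 819 days ago vs limit 730 → not met
5. staff background re-check 86 days ago vs limit 60 → not met
6. condition 'transports children' holds; general liability coverage $1,075,000 < $1,150,000 → not met
7. water-quality test 127 days ago vs limit 120 → not met
8. lead-paint assessment 758 days ago vs limit 730 → not met
9. medication administration policy absent → not met
10. staff certified in CPR 2 ≥ 2 → met
11. unresolved licensing deficiencies 2 > 1 → not met
Not met: 10 of 11

10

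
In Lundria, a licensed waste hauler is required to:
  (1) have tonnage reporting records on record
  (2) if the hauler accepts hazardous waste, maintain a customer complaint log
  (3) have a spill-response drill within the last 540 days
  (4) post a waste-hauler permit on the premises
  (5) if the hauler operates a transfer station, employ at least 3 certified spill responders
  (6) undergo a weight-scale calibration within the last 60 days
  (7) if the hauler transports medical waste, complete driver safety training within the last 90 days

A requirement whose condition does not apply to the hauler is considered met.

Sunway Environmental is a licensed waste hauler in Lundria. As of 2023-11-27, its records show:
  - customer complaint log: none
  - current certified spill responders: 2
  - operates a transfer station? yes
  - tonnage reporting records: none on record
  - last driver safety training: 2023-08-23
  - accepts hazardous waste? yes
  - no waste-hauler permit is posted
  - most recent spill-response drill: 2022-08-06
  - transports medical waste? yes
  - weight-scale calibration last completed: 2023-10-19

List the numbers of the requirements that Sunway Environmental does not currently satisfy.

1, 2, 4, 5, 7

1. tonnage reporting records absent → not met
2. condition 'accepts hazardous waste' holds; customer complaint log absent → not met
3. spill-response drill 478 days ago vs limit 540 → met
4. waste-hauler permit absent → not met
5. condition 'operates a transfer station' holds; certified spill responders 2 < 3 → not met
6. weight-scale calibration 39 days ago vs limit 60 → met
7. condition 'transports medical waste' holds; driver safety training 96 days ago vs limit 90 → not met
Not met: 1, 2, 4, 5, 7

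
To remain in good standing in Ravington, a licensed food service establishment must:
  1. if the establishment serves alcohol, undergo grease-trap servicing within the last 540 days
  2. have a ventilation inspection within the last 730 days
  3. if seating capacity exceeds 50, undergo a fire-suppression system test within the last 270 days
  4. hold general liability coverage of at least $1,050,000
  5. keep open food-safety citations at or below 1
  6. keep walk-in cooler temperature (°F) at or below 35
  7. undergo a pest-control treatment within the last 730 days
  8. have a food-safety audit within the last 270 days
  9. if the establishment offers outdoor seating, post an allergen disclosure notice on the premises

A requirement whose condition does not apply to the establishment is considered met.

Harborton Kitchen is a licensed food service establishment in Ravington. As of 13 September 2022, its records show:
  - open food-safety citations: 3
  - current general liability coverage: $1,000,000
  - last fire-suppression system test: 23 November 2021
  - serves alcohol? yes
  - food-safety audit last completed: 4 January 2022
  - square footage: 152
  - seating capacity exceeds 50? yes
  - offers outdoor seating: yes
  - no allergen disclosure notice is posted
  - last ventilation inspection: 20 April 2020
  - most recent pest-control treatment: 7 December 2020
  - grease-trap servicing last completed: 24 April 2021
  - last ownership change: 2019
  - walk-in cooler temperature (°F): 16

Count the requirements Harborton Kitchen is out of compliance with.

5

1. condition 'serves alcohol' holds; grease-trap servicing 507 days ago vs limit 540 → met
2. ventilation inspection 876 days ago vs limit 730 → not met
3. condition 'seating capacity exceeds 50' holds; fire-suppression system test 294 days ago vs limit 270 → not met
4. general liability coverage $1,000,000 < $1,050,000 → not met
5. open food-safety citations 3 > 1 → not met
6. walk-in cooler temperature (°F) 16 ≤ 35 → met
7. pest-control treatment 645 days ago vs limit 730 → met
8. food-safety audit 252 days ago vs limit 270 → met
9. condition 'offers outdoor seating' holds; allergen disclosure notice absent → not met
Not met: 5 of 9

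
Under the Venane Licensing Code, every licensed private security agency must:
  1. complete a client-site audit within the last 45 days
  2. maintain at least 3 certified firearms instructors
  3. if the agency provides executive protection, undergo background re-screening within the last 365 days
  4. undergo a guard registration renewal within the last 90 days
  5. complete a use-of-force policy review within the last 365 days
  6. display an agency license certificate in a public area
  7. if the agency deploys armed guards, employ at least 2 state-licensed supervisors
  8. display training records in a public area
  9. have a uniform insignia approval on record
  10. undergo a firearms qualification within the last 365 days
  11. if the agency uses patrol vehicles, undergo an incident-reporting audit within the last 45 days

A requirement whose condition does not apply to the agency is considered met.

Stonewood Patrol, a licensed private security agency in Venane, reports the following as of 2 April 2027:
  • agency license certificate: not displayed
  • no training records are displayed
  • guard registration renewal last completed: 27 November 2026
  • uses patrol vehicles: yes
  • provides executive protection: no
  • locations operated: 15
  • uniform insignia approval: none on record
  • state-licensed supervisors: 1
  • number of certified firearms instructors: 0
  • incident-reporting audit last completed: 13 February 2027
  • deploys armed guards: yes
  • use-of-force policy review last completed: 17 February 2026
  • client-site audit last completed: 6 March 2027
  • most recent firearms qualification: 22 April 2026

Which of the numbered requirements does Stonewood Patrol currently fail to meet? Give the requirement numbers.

2, 4, 5, 6, 7, 8, 9, 11

1. client-site audit 27 days ago vs limit 45 → met
2. certified firearms instructors 0 < 3 → not met
3. condition 'provides executive protection' does not hold → requirement n/a → met
4. guard registration renewal 126 days ago vs limit 90 → not met
5. use-of-force policy review 409 days ago vs limit 365 → not met
6. agency license certificate absent → not met
7. condition 'deploys armed guards' holds; state-licensed supervisors 1 < 2 → not met
8. training records absent → not met
9. uniform insignia approval absent → not met
10. firearms qualification 345 days ago vs limit 365 → met
11. condition 'uses patrol vehicles' holds; incident-reporting audit 48 days ago vs limit 45 → not met
Not met: 2, 4, 5, 6, 7, 8, 9, 11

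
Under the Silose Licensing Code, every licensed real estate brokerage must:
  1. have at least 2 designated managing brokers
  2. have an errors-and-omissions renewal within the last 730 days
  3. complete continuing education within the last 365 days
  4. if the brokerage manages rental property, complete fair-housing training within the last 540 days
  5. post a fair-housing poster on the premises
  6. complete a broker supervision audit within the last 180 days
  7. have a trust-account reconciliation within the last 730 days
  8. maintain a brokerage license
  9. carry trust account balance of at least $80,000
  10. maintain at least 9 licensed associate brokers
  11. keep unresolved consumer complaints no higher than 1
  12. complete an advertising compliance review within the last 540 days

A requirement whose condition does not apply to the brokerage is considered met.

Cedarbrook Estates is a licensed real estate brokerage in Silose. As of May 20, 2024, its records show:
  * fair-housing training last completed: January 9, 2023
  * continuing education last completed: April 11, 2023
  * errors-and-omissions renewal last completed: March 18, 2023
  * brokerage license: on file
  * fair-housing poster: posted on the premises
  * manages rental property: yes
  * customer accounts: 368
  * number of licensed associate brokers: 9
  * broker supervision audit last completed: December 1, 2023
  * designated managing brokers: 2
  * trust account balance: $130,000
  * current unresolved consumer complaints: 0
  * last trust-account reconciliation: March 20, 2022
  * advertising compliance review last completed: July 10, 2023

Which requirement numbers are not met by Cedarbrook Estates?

1. designated managing brokers 2 ≥ 2 → met
2. errors-and-omissions renewal 429 days ago vs limit 730 → met
3. continuing education 405 days ago vs limit 365 → not met
4. condition 'manages rental property' holds; fair-housing training 497 days ago vs limit 540 → met
5. fair-housing poster present → met
6. broker supervision audit 171 days ago vs limit 180 → met
7. trust-account reconciliation 792 days ago vs limit 730 → not met
8. brokerage license present → met
9. trust account balance $130,000 ≥ $80,000 → met
10. licensed associate brokers 9 ≥ 9 → met
11. unresolved consumer complaints 0 ≤ 1 → met
12. advertising compliance review 315 days ago vs limit 540 → met
Not met: 3, 7

3, 7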